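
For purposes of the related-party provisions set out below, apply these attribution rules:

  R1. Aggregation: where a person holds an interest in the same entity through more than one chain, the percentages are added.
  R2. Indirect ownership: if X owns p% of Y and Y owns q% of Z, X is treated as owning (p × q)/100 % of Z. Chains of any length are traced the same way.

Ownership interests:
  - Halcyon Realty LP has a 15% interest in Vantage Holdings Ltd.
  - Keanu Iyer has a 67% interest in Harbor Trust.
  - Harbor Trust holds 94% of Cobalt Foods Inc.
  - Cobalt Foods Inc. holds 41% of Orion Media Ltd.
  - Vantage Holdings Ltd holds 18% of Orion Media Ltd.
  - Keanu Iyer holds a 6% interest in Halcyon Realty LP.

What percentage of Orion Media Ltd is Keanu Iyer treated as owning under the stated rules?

Chain via Halcyon Realty LP → Vantage Holdings Ltd (R2): 6% × 15% × 18% = 0.162% of Orion Media Ltd.
Chain via Harbor Trust → Cobalt Foods Inc. (R2): 67% × 94% × 41% = 25.8218% of Orion Media Ltd.
Aggregating (R1): 0.162% + 25.8218% = 25.9838%.

25.9838%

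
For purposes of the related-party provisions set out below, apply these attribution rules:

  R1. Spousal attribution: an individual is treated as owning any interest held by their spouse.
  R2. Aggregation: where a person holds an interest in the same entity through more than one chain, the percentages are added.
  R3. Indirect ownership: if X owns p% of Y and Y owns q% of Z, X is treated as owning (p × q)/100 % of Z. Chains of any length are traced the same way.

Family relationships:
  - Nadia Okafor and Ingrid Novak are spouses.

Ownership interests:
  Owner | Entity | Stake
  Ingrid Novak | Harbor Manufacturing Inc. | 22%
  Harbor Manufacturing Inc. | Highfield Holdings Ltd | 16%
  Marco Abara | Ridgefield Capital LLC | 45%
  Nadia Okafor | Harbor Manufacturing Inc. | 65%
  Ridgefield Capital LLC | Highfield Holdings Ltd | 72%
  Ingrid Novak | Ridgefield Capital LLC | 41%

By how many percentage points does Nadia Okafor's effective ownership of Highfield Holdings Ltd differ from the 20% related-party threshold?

23.44

By spousal attribution (R1), Nadia Okafor is treated as also owning Ingrid Novak's interest in Harbor Manufacturing Inc, giving 65% + 22% = 87%.
By spousal attribution (R1), Nadia Okafor is treated as owning Ingrid Novak's 41% interest in Ridgefield Capital LLC.
Chain via Harbor Manufacturing Inc. (R3): 87% × 16% = 13.92% of Highfield Holdings Ltd.
Chain via Ridgefield Capital LLC (R3): 41% × 72% = 29.52% of Highfield Holdings Ltd.
Aggregating (R2): 13.92% + 29.52% = 43.44%.
43.44% exceeds the 20% threshold by 23.44 percentage points.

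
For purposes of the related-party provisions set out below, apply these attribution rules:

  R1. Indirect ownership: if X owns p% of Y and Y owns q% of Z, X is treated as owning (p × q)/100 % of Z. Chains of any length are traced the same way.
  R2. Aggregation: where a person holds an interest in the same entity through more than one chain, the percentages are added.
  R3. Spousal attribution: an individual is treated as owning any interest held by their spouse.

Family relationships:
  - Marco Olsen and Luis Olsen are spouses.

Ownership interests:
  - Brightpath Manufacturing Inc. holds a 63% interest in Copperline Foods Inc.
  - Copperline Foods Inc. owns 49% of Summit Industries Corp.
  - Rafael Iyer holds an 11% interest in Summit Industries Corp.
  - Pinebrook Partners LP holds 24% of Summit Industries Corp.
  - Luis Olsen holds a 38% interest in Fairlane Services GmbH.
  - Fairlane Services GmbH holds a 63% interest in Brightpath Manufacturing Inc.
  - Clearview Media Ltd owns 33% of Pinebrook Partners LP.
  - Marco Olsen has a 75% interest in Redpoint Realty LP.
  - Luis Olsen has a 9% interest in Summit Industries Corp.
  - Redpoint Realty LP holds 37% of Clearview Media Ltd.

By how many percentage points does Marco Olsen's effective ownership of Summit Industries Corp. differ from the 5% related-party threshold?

13.588078

By spousal attribution (R3), Marco Olsen is treated as owning Luis Olsen's 38% interest in Fairlane Services GmbH.
By spousal attribution (R3), Marco Olsen is treated as owning Luis Olsen's 9% interest in Summit Industries Corp.
Chain via Redpoint Realty LP → Clearview Media Ltd → Pinebrook Partners LP (R1): 75% × 37% × 33% × 24% = 2.1978% of Summit Industries Corp.
Chain via Fairlane Services GmbH → Brightpath Manufacturing Inc. → Copperline Foods Inc. (R1): 38% × 63% × 63% × 49% = 7.390278% of Summit Industries Corp.
Direct interest in Summit Industries Corp: 9%.
Aggregating (R2): 2.1978% + 7.390278% + 9% = 18.588078%.
18.588078% exceeds the 5% threshold by 13.588078 percentage points.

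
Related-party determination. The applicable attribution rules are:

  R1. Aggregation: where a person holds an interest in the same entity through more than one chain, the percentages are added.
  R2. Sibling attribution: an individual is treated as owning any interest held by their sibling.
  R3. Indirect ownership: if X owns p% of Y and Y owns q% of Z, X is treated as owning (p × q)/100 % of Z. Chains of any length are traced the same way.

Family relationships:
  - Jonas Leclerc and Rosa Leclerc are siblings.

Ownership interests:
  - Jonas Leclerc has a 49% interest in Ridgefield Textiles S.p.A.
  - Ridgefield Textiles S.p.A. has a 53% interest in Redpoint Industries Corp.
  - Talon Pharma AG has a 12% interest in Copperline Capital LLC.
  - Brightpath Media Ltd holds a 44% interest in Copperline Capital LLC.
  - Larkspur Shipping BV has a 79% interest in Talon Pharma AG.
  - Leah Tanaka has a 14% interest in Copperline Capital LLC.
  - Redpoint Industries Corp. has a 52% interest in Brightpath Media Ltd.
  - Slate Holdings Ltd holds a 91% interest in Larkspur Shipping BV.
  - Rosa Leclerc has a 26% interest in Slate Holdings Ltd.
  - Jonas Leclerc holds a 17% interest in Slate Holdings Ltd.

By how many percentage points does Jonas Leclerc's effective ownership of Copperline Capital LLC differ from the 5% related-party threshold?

4.65146

By sibling attribution (R2), Jonas Leclerc is treated as also owning Rosa Leclerc's interest in Slate Holdings Ltd, giving 17% + 26% = 43%.
Chain via Ridgefield Textiles S.p.A. → Redpoint Industries Corp. → Brightpath Media Ltd (R3): 49% × 53% × 52% × 44% = 5.941936% of Copperline Capital LLC.
Chain via Slate Holdings Ltd → Larkspur Shipping BV → Talon Pharma AG (R3): 43% × 91% × 79% × 12% = 3.709524% of Copperline Capital LLC.
Aggregating (R1): 5.941936% + 3.709524% = 9.65146%.
9.65146% exceeds the 5% threshold by 4.65146 percentage points.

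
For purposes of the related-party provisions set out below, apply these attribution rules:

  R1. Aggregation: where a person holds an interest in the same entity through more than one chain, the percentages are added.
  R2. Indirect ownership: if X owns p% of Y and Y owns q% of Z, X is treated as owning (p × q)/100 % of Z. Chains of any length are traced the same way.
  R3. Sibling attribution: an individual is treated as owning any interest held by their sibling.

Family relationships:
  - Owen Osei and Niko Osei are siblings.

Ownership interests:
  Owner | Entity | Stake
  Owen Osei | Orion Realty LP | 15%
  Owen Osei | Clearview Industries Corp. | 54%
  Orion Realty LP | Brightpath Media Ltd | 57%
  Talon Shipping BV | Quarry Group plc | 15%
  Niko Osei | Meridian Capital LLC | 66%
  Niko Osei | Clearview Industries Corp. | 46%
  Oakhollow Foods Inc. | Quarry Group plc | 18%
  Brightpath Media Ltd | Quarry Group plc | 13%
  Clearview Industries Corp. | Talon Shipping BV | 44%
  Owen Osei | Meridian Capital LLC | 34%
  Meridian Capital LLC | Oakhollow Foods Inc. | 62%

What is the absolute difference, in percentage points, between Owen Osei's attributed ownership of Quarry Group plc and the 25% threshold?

By sibling attribution (R3), Owen Osei is treated as also owning Niko Osei's interest in Meridian Capital LLC, giving 34% + 66% = 100%.
By sibling attribution (R3), Owen Osei is treated as also owning Niko Osei's interest in Clearview Industries Corp, giving 54% + 46% = 100%.
Chain via Meridian Capital LLC → Oakhollow Foods Inc. (R2): 100% × 62% × 18% = 11.16% of Quarry Group plc.
Chain via Orion Realty LP → Brightpath Media Ltd (R2): 15% × 57% × 13% = 1.1115% of Quarry Group plc.
Chain via Clearview Industries Corp. → Talon Shipping BV (R2): 100% × 44% × 15% = 6.6% of Quarry Group plc.
Aggregating (R1): 11.16% + 1.1115% + 6.6% = 18.8715%.
18.8715% falls short of the 25% threshold by 6.1285 percentage points.

6.1285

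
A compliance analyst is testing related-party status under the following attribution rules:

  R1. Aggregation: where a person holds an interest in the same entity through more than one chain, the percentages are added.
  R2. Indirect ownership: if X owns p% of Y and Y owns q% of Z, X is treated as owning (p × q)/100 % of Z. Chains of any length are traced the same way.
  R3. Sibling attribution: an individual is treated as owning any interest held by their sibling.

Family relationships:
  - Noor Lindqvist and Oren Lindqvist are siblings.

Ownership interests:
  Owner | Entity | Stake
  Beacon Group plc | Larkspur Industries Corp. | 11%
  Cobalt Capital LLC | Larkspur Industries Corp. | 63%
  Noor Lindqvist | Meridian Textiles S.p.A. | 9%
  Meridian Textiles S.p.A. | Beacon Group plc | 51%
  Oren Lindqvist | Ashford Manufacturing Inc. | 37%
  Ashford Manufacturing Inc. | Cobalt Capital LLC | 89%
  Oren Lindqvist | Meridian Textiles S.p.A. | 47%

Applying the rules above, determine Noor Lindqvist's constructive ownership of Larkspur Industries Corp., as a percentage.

23.8875%

By sibling attribution (R3), Noor Lindqvist is treated as also owning Oren Lindqvist's interest in Meridian Textiles S.p.A, giving 9% + 47% = 56%.
By sibling attribution (R3), Noor Lindqvist is treated as owning Oren Lindqvist's 37% interest in Ashford Manufacturing Inc.
Chain via Meridian Textiles S.p.A. → Beacon Group plc (R2): 56% × 51% × 11% = 3.1416% of Larkspur Industries Corp.
Chain via Ashford Manufacturing Inc. → Cobalt Capital LLC (R2): 37% × 89% × 63% = 20.7459% of Larkspur Industries Corp.
Aggregating (R1): 3.1416% + 20.7459% = 23.8875%.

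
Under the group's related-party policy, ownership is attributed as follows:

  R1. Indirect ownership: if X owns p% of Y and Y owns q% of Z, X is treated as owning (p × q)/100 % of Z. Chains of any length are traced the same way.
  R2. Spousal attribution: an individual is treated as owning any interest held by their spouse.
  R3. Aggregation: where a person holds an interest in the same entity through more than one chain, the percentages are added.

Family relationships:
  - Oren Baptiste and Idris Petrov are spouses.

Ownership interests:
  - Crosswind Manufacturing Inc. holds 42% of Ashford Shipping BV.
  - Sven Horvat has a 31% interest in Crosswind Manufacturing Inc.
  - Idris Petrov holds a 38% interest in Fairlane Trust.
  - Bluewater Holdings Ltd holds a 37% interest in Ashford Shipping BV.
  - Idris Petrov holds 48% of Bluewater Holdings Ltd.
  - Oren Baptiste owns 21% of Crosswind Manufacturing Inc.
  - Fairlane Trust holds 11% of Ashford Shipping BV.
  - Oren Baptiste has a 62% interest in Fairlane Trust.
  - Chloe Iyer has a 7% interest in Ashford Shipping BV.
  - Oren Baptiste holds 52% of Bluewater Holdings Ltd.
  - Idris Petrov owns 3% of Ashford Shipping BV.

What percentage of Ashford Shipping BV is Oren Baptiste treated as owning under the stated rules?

59.82%

By spousal attribution (R2), Oren Baptiste is treated as also owning Idris Petrov's interest in Fairlane Trust, giving 62% + 38% = 100%.
By spousal attribution (R2), Oren Baptiste is treated as also owning Idris Petrov's interest in Bluewater Holdings Ltd, giving 52% + 48% = 100%.
By spousal attribution (R2), Oren Baptiste is treated as owning Idris Petrov's 3% interest in Ashford Shipping BV.
Chain via Crosswind Manufacturing Inc. (R1): 21% × 42% = 8.82% of Ashford Shipping BV.
Chain via Fairlane Trust (R1): 100% × 11% = 11% of Ashford Shipping BV.
Chain via Bluewater Holdings Ltd (R1): 100% × 37% = 37% of Ashford Shipping BV.
Direct interest in Ashford Shipping BV: 3%.
Aggregating (R3): 8.82% + 11% + 37% + 3% = 59.82%.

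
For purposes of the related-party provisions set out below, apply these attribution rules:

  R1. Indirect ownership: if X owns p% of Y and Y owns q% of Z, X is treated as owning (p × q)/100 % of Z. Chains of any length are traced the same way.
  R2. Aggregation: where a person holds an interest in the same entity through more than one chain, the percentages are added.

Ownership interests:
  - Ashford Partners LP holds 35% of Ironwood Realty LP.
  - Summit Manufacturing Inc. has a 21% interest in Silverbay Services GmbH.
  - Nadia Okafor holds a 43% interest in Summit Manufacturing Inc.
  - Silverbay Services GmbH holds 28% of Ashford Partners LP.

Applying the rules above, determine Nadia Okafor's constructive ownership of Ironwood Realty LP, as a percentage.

Chain via Summit Manufacturing Inc. → Silverbay Services GmbH → Ashford Partners LP (R1): 43% × 21% × 28% × 35% = 0.88494% of Ironwood Realty LP.

0.88494%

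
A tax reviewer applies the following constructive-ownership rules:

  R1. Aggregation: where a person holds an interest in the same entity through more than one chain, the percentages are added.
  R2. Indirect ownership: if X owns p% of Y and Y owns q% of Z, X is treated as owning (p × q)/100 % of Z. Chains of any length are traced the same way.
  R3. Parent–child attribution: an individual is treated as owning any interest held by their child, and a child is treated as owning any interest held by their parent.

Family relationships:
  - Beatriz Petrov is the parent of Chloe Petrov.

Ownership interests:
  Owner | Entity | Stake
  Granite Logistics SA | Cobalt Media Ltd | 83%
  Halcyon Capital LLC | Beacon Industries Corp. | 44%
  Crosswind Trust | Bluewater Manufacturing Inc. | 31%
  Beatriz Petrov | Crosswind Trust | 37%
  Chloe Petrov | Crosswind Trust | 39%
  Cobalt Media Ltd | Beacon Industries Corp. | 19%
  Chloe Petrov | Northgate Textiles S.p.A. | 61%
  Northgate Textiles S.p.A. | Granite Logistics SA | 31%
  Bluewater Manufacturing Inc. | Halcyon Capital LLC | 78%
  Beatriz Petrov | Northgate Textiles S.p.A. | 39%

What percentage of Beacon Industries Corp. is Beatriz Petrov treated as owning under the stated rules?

By parent–child attribution (R3), Beatriz Petrov is treated as also owning Chloe Petrov's interest in Crosswind Trust, giving 37% + 39% = 76%.
By parent–child attribution (R3), Beatriz Petrov is treated as also owning Chloe Petrov's interest in Northgate Textiles S.p.A, giving 39% + 61% = 100%.
Chain via Crosswind Trust → Bluewater Manufacturing Inc. → Halcyon Capital LLC (R2): 76% × 31% × 78% × 44% = 8.085792% of Beacon Industries Corp.
Chain via Northgate Textiles S.p.A. → Granite Logistics SA → Cobalt Media Ltd (R2): 100% × 31% × 83% × 19% = 4.8887% of Beacon Industries Corp.
Aggregating (R1): 8.085792% + 4.8887% = 12.974492%.

12.974492%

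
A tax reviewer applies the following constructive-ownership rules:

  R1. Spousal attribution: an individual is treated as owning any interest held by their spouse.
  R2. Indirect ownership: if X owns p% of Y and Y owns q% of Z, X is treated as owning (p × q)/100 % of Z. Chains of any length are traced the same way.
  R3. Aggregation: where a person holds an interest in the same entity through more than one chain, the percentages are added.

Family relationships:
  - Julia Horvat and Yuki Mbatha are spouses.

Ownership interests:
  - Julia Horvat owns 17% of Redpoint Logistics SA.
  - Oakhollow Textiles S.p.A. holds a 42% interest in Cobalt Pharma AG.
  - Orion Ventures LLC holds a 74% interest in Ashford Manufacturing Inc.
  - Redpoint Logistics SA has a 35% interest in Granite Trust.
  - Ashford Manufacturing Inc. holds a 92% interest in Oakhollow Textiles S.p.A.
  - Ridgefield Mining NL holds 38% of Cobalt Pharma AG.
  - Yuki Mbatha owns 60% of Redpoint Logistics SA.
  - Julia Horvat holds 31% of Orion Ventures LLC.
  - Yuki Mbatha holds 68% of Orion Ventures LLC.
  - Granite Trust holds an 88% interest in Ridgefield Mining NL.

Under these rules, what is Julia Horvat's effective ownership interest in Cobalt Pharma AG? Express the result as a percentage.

By spousal attribution (R1), Julia Horvat is treated as also owning Yuki Mbatha's interest in Orion Ventures LLC, giving 31% + 68% = 99%.
By spousal attribution (R1), Julia Horvat is treated as also owning Yuki Mbatha's interest in Redpoint Logistics SA, giving 17% + 60% = 77%.
Chain via Orion Ventures LLC → Ashford Manufacturing Inc. → Oakhollow Textiles S.p.A. (R2): 99% × 74% × 92% × 42% = 28.307664% of Cobalt Pharma AG.
Chain via Redpoint Logistics SA → Granite Trust → Ridgefield Mining NL (R2): 77% × 35% × 88% × 38% = 9.01208% of Cobalt Pharma AG.
Aggregating (R3): 28.307664% + 9.01208% = 37.319744%.

37.319744%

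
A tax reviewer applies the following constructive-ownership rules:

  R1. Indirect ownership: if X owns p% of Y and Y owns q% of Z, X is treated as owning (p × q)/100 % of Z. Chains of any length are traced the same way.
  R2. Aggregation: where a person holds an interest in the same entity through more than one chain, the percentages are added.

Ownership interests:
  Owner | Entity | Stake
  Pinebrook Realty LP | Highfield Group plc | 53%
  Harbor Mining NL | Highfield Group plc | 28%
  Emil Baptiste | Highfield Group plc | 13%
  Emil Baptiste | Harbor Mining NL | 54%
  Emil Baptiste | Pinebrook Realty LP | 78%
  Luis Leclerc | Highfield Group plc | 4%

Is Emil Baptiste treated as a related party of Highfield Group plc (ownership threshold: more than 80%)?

Chain via Harbor Mining NL (R1): 54% × 28% = 15.12% of Highfield Group plc.
Chain via Pinebrook Realty LP (R1): 78% × 53% = 41.34% of Highfield Group plc.
Direct interest in Highfield Group plc: 13%.
Aggregating (R2): 15.12% + 41.34% + 13% = 69.46%.
69.46% does not exceed the 80% threshold, so Emil is not a related party to Highfield Group plc.

No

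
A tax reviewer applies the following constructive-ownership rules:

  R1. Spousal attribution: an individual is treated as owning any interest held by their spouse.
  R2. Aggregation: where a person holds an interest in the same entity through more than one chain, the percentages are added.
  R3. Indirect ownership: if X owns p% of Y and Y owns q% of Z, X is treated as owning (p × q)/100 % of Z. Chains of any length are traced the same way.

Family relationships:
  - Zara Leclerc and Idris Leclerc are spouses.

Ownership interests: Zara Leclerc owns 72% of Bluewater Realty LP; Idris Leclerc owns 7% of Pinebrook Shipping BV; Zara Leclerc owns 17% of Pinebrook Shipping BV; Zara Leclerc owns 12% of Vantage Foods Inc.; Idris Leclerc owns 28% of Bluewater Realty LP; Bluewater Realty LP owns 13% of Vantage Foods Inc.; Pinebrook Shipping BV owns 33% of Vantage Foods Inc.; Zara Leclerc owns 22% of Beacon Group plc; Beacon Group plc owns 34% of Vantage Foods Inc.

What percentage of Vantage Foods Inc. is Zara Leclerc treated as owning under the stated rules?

40.4%

By spousal attribution (R1), Zara Leclerc is treated as also owning Idris Leclerc's interest in Bluewater Realty LP, giving 72% + 28% = 100%.
By spousal attribution (R1), Zara Leclerc is treated as also owning Idris Leclerc's interest in Pinebrook Shipping BV, giving 17% + 7% = 24%.
Chain via Bluewater Realty LP (R3): 100% × 13% = 13% of Vantage Foods Inc.
Chain via Pinebrook Shipping BV (R3): 24% × 33% = 7.92% of Vantage Foods Inc.
Chain via Beacon Group plc (R3): 22% × 34% = 7.48% of Vantage Foods Inc.
Direct interest in Vantage Foods Inc: 12%.
Aggregating (R2): 13% + 7.92% + 7.48% + 12% = 40.4%.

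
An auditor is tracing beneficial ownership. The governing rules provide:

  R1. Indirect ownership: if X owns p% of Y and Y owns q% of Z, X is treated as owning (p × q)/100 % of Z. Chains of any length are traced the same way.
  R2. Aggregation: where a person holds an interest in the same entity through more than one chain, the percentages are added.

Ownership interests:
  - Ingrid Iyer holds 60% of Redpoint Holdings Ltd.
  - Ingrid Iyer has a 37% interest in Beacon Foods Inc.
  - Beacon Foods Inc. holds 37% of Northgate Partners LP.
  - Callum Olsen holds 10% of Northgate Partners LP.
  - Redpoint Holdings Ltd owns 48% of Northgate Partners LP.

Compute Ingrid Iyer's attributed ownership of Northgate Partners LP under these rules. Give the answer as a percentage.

42.49%

Chain via Beacon Foods Inc. (R1): 37% × 37% = 13.69% of Northgate Partners LP.
Chain via Redpoint Holdings Ltd (R1): 60% × 48% = 28.8% of Northgate Partners LP.
Aggregating (R2): 13.69% + 28.8% = 42.49%.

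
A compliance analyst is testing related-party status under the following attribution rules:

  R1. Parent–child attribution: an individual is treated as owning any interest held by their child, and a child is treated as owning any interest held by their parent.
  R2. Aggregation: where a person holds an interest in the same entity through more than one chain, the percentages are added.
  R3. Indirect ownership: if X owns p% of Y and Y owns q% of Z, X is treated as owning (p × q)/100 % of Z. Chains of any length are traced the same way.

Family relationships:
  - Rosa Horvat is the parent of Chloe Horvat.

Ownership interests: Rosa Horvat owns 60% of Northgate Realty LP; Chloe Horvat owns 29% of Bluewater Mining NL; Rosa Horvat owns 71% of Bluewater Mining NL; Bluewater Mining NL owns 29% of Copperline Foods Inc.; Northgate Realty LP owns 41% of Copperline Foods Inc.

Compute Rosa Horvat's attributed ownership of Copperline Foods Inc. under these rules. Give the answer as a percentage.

53.6%

By parent–child attribution (R1), Rosa Horvat is treated as also owning Chloe Horvat's interest in Bluewater Mining NL, giving 71% + 29% = 100%.
Chain via Northgate Realty LP (R3): 60% × 41% = 24.6% of Copperline Foods Inc.
Chain via Bluewater Mining NL (R3): 100% × 29% = 29% of Copperline Foods Inc.
Aggregating (R2): 24.6% + 29% = 53.6%.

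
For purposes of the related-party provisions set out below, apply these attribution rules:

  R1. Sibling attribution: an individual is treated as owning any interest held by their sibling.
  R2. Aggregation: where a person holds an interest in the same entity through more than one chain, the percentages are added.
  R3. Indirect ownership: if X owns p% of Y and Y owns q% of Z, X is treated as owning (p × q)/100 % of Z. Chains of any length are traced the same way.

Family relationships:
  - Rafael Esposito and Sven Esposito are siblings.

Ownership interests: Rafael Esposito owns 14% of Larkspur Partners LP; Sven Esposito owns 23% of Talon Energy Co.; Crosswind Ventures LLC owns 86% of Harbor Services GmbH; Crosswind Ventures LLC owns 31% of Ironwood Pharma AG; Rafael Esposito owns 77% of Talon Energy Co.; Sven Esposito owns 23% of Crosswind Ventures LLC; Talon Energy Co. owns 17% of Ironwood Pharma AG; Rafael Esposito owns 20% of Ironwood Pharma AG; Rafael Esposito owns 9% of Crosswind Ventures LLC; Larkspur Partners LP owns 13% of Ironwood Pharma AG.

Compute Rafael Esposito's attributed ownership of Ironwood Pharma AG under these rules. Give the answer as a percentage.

48.74%

By sibling attribution (R1), Rafael Esposito is treated as also owning Sven Esposito's interest in Crosswind Ventures LLC, giving 9% + 23% = 32%.
By sibling attribution (R1), Rafael Esposito is treated as also owning Sven Esposito's interest in Talon Energy Co, giving 77% + 23% = 100%.
Chain via Crosswind Ventures LLC (R3): 32% × 31% = 9.92% of Ironwood Pharma AG.
Chain via Talon Energy Co. (R3): 100% × 17% = 17% of Ironwood Pharma AG.
Chain via Larkspur Partners LP (R3): 14% × 13% = 1.82% of Ironwood Pharma AG.
Direct interest in Ironwood Pharma AG: 20%.
Aggregating (R2): 9.92% + 17% + 1.82% + 20% = 48.74%.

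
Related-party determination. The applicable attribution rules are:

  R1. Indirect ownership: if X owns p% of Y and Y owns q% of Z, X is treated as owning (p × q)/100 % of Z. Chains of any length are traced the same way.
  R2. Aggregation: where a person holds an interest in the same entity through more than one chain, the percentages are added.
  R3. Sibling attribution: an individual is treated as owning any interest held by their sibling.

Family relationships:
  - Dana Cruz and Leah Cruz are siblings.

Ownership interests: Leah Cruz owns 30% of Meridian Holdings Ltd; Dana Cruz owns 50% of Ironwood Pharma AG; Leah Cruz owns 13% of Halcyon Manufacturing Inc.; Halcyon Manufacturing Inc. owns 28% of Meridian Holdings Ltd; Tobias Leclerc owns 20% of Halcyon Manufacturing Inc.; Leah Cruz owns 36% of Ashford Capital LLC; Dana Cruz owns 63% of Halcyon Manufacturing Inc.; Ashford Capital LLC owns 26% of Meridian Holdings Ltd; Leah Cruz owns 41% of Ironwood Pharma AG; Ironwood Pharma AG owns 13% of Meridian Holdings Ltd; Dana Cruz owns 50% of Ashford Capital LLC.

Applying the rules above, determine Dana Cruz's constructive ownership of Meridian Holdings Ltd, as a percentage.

By sibling attribution (R3), Dana Cruz is treated as also owning Leah Cruz's interest in Ironwood Pharma AG, giving 50% + 41% = 91%.
By sibling attribution (R3), Dana Cruz is treated as also owning Leah Cruz's interest in Halcyon Manufacturing Inc, giving 63% + 13% = 76%.
By sibling attribution (R3), Dana Cruz is treated as also owning Leah Cruz's interest in Ashford Capital LLC, giving 50% + 36% = 86%.
By sibling attribution (R3), Dana Cruz is treated as owning Leah Cruz's 30% interest in Meridian Holdings Ltd.
Chain via Ironwood Pharma AG (R1): 91% × 13% = 11.83% of Meridian Holdings Ltd.
Chain via Halcyon Manufacturing Inc. (R1): 76% × 28% = 21.28% of Meridian Holdings Ltd.
Chain via Ashford Capital LLC (R1): 86% × 26% = 22.36% of Meridian Holdings Ltd.
Direct interest in Meridian Holdings Ltd: 30%.
Aggregating (R2): 11.83% + 21.28% + 22.36% + 30% = 85.47%.

85.47%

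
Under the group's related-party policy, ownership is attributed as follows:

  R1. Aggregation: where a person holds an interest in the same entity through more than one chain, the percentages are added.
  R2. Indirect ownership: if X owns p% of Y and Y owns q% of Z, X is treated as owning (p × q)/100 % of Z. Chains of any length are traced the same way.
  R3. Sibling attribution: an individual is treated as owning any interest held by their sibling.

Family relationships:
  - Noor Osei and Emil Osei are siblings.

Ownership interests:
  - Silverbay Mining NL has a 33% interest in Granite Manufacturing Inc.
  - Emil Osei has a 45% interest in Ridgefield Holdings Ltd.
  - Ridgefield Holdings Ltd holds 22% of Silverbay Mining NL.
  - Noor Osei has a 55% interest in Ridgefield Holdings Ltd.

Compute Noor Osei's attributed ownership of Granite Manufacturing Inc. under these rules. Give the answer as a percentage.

7.26%

By sibling attribution (R3), Noor Osei is treated as also owning Emil Osei's interest in Ridgefield Holdings Ltd, giving 55% + 45% = 100%.
Chain via Ridgefield Holdings Ltd → Silverbay Mining NL (R2): 100% × 22% × 33% = 7.26% of Granite Manufacturing Inc.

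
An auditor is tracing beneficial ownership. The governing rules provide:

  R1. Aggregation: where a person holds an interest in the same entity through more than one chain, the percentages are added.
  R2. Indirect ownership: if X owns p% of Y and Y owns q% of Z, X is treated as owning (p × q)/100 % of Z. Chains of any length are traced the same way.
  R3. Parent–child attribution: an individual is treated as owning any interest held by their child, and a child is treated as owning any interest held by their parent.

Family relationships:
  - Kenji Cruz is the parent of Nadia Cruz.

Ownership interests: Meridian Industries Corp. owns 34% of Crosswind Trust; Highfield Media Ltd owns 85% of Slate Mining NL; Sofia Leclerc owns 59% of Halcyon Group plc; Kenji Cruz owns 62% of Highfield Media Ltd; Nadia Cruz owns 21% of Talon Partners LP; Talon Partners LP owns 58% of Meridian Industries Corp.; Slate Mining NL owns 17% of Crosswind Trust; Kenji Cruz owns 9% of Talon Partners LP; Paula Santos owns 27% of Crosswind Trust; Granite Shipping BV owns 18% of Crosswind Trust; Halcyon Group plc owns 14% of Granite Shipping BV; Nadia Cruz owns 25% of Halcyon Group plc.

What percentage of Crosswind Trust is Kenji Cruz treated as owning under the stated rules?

15.505%

By parent–child attribution (R3), Kenji Cruz is treated as also owning Nadia Cruz's interest in Talon Partners LP, giving 9% + 21% = 30%.
By parent–child attribution (R3), Kenji Cruz is treated as owning Nadia Cruz's 25% interest in Halcyon Group plc.
Chain via Highfield Media Ltd → Slate Mining NL (R2): 62% × 85% × 17% = 8.959% of Crosswind Trust.
Chain via Talon Partners LP → Meridian Industries Corp. (R2): 30% × 58% × 34% = 5.916% of Crosswind Trust.
Chain via Halcyon Group plc → Granite Shipping BV (R2): 25% × 14% × 18% = 0.63% of Crosswind Trust.
Aggregating (R1): 8.959% + 5.916% + 0.63% = 15.505%.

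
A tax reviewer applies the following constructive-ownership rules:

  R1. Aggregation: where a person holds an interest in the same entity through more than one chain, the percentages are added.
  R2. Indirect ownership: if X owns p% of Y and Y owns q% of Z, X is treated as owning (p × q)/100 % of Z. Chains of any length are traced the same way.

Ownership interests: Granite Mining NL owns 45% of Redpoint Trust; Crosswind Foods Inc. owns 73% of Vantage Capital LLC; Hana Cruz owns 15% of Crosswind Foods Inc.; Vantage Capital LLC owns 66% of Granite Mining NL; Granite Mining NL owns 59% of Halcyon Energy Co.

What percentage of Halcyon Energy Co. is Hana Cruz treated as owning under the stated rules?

Chain via Crosswind Foods Inc. → Vantage Capital LLC → Granite Mining NL (R2): 15% × 73% × 66% × 59% = 4.26393% of Halcyon Energy Co.

4.26393%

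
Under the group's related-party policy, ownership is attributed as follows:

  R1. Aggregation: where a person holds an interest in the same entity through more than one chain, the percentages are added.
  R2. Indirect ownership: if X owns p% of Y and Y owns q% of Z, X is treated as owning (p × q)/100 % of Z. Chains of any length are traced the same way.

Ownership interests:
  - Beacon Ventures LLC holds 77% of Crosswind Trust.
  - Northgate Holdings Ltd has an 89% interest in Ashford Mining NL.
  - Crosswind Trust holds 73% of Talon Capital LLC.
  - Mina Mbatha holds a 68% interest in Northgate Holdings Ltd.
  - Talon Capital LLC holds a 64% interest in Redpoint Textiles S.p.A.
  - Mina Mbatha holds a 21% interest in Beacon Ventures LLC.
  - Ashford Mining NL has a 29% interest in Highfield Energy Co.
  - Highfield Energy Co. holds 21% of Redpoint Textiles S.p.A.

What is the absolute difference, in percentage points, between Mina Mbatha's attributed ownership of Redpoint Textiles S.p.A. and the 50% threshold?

38.759708

Chain via Beacon Ventures LLC → Crosswind Trust → Talon Capital LLC (R2): 21% × 77% × 73% × 64% = 7.554624% of Redpoint Textiles S.p.A.
Chain via Northgate Holdings Ltd → Ashford Mining NL → Highfield Energy Co. (R2): 68% × 89% × 29% × 21% = 3.685668% of Redpoint Textiles S.p.A.
Aggregating (R1): 7.554624% + 3.685668% = 11.240292%.
11.240292% falls short of the 50% threshold by 38.759708 percentage points.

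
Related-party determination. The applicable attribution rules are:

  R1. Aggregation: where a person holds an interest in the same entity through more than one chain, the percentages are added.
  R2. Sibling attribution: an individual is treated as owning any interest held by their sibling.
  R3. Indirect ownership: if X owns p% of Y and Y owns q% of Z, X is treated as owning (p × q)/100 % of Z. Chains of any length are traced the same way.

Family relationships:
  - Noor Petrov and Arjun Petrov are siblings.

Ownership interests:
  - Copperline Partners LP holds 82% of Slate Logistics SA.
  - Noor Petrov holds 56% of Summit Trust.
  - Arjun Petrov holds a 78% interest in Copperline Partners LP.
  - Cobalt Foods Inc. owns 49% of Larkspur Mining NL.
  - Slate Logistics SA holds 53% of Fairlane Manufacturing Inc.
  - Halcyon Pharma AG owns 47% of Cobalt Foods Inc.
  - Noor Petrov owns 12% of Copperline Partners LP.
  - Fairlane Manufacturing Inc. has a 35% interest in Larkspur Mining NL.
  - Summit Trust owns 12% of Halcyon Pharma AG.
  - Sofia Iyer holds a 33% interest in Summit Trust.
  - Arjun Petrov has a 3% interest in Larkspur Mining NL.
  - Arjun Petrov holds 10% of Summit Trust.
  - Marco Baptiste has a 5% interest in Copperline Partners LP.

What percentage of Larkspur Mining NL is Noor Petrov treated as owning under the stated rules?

18.513876%

By sibling attribution (R2), Noor Petrov is treated as also owning Arjun Petrov's interest in Copperline Partners LP, giving 12% + 78% = 90%.
By sibling attribution (R2), Noor Petrov is treated as also owning Arjun Petrov's interest in Summit Trust, giving 56% + 10% = 66%.
By sibling attribution (R2), Noor Petrov is treated as owning Arjun Petrov's 3% interest in Larkspur Mining NL.
Chain via Copperline Partners LP → Slate Logistics SA → Fairlane Manufacturing Inc. (R3): 90% × 82% × 53% × 35% = 13.6899% of Larkspur Mining NL.
Chain via Summit Trust → Halcyon Pharma AG → Cobalt Foods Inc. (R3): 66% × 12% × 47% × 49% = 1.823976% of Larkspur Mining NL.
Direct interest in Larkspur Mining NL: 3%.
Aggregating (R1): 13.6899% + 1.823976% + 3% = 18.513876%.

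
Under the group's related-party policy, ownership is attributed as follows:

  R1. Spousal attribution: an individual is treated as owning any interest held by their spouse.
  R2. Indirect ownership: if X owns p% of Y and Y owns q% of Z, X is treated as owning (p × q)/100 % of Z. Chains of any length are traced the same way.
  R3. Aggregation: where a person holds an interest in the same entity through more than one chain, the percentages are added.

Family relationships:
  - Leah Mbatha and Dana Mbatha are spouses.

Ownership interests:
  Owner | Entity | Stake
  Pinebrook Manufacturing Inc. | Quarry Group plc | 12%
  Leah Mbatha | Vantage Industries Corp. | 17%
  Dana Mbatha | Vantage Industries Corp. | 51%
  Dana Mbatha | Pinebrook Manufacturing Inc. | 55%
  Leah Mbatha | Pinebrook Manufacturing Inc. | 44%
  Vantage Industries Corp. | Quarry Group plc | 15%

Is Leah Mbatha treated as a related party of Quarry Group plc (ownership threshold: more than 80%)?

By spousal attribution (R1), Leah Mbatha is treated as also owning Dana Mbatha's interest in Vantage Industries Corp, giving 17% + 51% = 68%.
By spousal attribution (R1), Leah Mbatha is treated as also owning Dana Mbatha's interest in Pinebrook Manufacturing Inc, giving 44% + 55% = 99%.
Chain via Vantage Industries Corp. (R2): 68% × 15% = 10.2% of Quarry Group plc.
Chain via Pinebrook Manufacturing Inc. (R2): 99% × 12% = 11.88% of Quarry Group plc.
Aggregating (R3): 10.2% + 11.88% = 22.08%.
22.08% does not exceed the 80% threshold, so Leah is not a related party to Quarry Group plc.

No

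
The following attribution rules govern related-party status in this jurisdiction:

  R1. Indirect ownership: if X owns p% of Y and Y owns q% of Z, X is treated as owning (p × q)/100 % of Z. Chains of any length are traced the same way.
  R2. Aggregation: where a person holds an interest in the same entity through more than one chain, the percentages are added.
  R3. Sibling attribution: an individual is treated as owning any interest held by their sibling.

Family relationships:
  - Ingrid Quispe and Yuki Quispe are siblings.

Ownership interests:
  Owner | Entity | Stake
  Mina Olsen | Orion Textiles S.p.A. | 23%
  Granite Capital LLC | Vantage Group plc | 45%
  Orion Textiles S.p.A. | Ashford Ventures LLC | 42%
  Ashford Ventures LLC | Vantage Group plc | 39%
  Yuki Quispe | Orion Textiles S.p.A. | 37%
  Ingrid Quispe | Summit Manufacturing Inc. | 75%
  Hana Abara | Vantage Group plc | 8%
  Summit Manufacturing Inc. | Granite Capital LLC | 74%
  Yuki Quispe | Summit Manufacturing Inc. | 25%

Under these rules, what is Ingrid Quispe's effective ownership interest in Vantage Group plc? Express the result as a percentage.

By sibling attribution (R3), Ingrid Quispe is treated as also owning Yuki Quispe's interest in Summit Manufacturing Inc, giving 75% + 25% = 100%.
By sibling attribution (R3), Ingrid Quispe is treated as owning Yuki Quispe's 37% interest in Orion Textiles S.p.A.
Chain via Summit Manufacturing Inc. → Granite Capital LLC (R1): 100% × 74% × 45% = 33.3% of Vantage Group plc.
Chain via Orion Textiles S.p.A. → Ashford Ventures LLC (R1): 37% × 42% × 39% = 6.0606% of Vantage Group plc.
Aggregating (R2): 33.3% + 6.0606% = 39.3606%.

39.3606%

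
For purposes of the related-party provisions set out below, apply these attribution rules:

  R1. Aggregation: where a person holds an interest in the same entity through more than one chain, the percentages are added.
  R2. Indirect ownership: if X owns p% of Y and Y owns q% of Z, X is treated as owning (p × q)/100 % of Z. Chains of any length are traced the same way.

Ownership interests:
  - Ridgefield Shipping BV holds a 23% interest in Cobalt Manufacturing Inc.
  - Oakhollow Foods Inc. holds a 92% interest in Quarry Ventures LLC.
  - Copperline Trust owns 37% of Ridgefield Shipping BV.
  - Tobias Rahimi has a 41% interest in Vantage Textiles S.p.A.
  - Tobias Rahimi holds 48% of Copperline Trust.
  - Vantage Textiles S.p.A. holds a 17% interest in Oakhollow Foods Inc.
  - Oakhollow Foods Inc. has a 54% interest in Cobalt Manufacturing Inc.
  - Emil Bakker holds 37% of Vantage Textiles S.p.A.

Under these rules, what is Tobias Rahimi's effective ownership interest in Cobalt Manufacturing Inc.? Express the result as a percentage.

7.8486%

Chain via Copperline Trust → Ridgefield Shipping BV (R2): 48% × 37% × 23% = 4.0848% of Cobalt Manufacturing Inc.
Chain via Vantage Textiles S.p.A. → Oakhollow Foods Inc. (R2): 41% × 17% × 54% = 3.7638% of Cobalt Manufacturing Inc.
Aggregating (R1): 4.0848% + 3.7638% = 7.8486%.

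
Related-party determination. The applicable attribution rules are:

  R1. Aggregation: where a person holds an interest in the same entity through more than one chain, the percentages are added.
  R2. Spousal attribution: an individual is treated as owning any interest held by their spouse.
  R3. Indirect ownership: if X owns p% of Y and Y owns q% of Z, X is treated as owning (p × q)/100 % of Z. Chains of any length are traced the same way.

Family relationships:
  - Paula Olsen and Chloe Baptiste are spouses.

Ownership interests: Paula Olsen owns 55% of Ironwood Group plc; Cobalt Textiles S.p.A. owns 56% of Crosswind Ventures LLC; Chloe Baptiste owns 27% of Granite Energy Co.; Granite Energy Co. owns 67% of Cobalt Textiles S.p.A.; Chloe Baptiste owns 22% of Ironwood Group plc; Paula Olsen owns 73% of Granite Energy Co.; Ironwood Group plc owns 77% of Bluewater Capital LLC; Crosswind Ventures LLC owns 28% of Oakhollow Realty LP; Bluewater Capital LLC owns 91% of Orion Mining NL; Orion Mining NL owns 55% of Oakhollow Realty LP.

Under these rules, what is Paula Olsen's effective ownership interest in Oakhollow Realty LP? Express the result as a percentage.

By spousal attribution (R2), Paula Olsen is treated as also owning Chloe Baptiste's interest in Ironwood Group plc, giving 55% + 22% = 77%.
By spousal attribution (R2), Paula Olsen is treated as also owning Chloe Baptiste's interest in Granite Energy Co, giving 73% + 27% = 100%.
Chain via Ironwood Group plc → Bluewater Capital LLC → Orion Mining NL (R3): 77% × 77% × 91% × 55% = 29.674645% of Oakhollow Realty LP.
Chain via Granite Energy Co. → Cobalt Textiles S.p.A. → Crosswind Ventures LLC (R3): 100% × 67% × 56% × 28% = 10.5056% of Oakhollow Realty LP.
Aggregating (R1): 29.674645% + 10.5056% = 40.180245%.

40.180245%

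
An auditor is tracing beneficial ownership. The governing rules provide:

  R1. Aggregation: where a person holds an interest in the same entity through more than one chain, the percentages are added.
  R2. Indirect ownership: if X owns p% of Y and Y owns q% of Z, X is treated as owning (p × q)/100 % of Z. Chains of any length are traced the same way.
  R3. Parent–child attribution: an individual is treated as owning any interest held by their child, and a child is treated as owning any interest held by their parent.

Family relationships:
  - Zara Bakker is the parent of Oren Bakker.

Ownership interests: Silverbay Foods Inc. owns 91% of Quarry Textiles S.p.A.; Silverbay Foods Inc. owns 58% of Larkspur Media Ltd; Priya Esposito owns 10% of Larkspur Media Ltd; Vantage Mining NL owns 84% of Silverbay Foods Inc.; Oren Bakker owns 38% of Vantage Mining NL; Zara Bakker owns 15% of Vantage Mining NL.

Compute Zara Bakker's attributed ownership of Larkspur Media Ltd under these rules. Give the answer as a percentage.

25.8216%

By parent–child attribution (R3), Zara Bakker is treated as also owning Oren Bakker's interest in Vantage Mining NL, giving 15% + 38% = 53%.
Chain via Vantage Mining NL → Silverbay Foods Inc. (R2): 53% × 84% × 58% = 25.8216% of Larkspur Media Ltd.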